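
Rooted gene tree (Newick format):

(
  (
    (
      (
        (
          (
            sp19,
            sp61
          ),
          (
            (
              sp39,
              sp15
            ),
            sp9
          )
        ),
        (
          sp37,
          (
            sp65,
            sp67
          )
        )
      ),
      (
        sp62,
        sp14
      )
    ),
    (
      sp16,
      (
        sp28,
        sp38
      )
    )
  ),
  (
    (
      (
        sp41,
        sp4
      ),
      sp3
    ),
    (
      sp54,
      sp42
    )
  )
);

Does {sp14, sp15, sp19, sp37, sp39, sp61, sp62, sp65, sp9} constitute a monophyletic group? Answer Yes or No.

No

The MRCA of the listed taxa subtends ((((sp19,sp61),((sp39,sp15),sp9)),(sp37,(sp65,sp67))),(sp62,sp14)).
That clade also contains sp67, which is not in the proposed group, so the group is not monophyletic.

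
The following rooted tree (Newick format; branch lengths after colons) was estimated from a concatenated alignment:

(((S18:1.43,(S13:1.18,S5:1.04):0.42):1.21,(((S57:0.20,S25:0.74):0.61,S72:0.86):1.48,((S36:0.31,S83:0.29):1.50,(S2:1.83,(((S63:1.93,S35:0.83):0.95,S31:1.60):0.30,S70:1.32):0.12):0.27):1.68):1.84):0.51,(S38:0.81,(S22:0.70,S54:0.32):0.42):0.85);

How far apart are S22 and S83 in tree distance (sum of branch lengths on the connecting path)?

The path runs S22 → … → MRCA → … → S83; the MRCA is the root of the tree.
Branch lengths along that path: 0.70 + 0.42 + 0.85 + 0.51 + 1.84 + 1.68 + 1.50 + 0.29 = 7.79.

7.79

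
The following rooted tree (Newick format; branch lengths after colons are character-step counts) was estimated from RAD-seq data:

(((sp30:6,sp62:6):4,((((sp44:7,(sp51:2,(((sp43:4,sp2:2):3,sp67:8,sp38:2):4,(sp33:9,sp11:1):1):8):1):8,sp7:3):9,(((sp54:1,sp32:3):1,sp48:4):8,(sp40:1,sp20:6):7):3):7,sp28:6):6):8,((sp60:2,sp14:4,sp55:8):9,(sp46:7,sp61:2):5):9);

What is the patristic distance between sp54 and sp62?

36

The path runs sp54 → … → MRCA → … → sp62; the MRCA is the node subtending ((sp30,sp62),((((sp44,(sp51,(((sp43,sp2),sp67,sp38),(sp33,sp11)))),sp7),(((sp54,sp32),sp48),(sp40,sp20))),sp28)).
Branch lengths along that path: 1 + 1 + 8 + 3 + 7 + 6 + 4 + 6 = 36.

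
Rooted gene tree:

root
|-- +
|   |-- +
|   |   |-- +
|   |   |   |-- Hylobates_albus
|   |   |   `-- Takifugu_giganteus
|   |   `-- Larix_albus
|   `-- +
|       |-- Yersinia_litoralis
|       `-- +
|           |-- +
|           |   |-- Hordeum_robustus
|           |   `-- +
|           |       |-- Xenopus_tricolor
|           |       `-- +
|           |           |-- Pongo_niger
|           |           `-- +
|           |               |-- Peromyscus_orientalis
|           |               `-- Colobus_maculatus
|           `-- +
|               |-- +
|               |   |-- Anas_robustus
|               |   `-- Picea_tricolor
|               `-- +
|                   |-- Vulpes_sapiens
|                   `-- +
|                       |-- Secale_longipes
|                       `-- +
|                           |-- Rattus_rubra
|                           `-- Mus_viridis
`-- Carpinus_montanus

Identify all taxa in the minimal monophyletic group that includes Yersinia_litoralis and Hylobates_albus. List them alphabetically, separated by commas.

Tracing Yersinia_litoralis: it sits inside (Yersinia_litoralis,((Hordeum_robustus,(Xenopus_tricolor,(Pongo_niger,(Peromyscus_orientalis,Colobus_maculatus)))),((Anas_robustus,Picea_tricolor),(Vulpes_sapiens,(Secale_longipes,(Rattus_rubra,Mus_viridis)))))).
Tracing Hylobates_albus: it sits inside (Hylobates_albus,Takifugu_giganteus).
The smallest clade enclosing both is (((Hylobates_albus,Takifugu_giganteus),Larix_albus),(Yersinia_litoralis,((Hordeum_robustus,(Xenopus_tricolor,(Pongo_niger,(Peromyscus_orientalis,Colobus_maculatus)))),((Anas_robustus,Picea_tricolor),(Vulpes_sapiens,(Secale_longipes,(Rattus_rubra,Mus_viridis))))))); the answer is its 15 terminal taxa in alphabetical order.

Anas_robustus, Colobus_maculatus, Hordeum_robustus, Hylobates_albus, Larix_albus, Mus_viridis, Peromyscus_orientalis, Picea_tricolor, Pongo_niger, Rattus_rubra, Secale_longipes, Takifugu_giganteus, Vulpes_sapiens, Xenopus_tricolor, Yersinia_litoralis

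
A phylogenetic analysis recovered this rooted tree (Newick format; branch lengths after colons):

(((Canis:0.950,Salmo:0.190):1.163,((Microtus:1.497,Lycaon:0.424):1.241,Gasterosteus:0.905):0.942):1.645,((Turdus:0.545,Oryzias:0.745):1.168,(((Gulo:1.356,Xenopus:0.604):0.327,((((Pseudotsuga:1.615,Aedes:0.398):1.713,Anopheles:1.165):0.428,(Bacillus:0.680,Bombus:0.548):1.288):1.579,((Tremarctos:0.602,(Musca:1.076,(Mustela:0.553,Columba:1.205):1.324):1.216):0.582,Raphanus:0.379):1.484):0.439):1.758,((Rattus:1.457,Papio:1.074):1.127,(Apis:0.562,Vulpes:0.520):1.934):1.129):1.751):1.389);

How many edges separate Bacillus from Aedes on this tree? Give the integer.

5

The MRCA of Bacillus and Aedes is the node subtending (((Pseudotsuga,Aedes),Anopheles),(Bacillus,Bombus)).
From Bacillus up to that node: 2 branches. From Aedes up to the same node: 3 branches. Total: 2 + 3 = 5.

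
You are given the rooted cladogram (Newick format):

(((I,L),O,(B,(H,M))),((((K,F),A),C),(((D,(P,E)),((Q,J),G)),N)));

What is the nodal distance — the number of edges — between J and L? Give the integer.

9

The MRCA of J and L is the root of the tree.
From J up to that node: 6 branches. From L up to the same node: 3 branches. Total: 6 + 3 = 9.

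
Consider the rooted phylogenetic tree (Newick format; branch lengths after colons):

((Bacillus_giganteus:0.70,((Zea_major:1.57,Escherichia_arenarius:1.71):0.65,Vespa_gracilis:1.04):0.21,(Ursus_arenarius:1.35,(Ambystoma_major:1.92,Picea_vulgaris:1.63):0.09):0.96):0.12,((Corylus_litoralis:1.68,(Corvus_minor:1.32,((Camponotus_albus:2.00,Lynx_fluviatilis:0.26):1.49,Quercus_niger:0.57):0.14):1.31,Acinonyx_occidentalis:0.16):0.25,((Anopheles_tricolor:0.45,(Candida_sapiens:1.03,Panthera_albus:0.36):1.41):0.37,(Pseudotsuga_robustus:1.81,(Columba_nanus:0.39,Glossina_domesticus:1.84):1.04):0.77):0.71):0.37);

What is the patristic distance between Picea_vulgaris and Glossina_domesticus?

The path runs Picea_vulgaris → … → MRCA → … → Glossina_domesticus; the MRCA is the root of the tree.
Branch lengths along that path: 1.63 + 0.09 + 0.96 + 0.12 + 0.37 + 0.71 + 0.77 + 1.04 + 1.84 = 7.53.

7.53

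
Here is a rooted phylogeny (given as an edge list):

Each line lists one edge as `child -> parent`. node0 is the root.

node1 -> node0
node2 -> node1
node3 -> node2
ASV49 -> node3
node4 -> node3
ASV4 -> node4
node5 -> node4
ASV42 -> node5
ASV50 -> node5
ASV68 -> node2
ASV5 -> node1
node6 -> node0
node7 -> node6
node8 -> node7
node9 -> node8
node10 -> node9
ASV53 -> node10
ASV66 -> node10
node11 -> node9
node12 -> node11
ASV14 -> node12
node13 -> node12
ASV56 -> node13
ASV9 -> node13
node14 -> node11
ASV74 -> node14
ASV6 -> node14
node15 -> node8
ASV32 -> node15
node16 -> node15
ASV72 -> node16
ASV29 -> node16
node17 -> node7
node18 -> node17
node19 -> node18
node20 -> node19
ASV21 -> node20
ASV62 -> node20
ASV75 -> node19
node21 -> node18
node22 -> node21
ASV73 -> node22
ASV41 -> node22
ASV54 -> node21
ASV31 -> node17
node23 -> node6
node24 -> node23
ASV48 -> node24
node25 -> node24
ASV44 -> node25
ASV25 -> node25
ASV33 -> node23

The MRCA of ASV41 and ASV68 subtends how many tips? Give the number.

The MRCA of ASV41 and ASV68 is the root, so the clade is the entire tree.
That clade contains 27 terminal taxa: ASV14, ASV21, ASV25, ASV29, ASV31, ASV32, ASV33, ASV4, ASV41, ASV42, ASV44, ASV48, ASV49, ASV5, ASV50, ASV53, ASV54, ASV56, ASV6, ASV62, ASV66, ASV68, ASV72, ASV73, ASV74, ASV75, ASV9.

27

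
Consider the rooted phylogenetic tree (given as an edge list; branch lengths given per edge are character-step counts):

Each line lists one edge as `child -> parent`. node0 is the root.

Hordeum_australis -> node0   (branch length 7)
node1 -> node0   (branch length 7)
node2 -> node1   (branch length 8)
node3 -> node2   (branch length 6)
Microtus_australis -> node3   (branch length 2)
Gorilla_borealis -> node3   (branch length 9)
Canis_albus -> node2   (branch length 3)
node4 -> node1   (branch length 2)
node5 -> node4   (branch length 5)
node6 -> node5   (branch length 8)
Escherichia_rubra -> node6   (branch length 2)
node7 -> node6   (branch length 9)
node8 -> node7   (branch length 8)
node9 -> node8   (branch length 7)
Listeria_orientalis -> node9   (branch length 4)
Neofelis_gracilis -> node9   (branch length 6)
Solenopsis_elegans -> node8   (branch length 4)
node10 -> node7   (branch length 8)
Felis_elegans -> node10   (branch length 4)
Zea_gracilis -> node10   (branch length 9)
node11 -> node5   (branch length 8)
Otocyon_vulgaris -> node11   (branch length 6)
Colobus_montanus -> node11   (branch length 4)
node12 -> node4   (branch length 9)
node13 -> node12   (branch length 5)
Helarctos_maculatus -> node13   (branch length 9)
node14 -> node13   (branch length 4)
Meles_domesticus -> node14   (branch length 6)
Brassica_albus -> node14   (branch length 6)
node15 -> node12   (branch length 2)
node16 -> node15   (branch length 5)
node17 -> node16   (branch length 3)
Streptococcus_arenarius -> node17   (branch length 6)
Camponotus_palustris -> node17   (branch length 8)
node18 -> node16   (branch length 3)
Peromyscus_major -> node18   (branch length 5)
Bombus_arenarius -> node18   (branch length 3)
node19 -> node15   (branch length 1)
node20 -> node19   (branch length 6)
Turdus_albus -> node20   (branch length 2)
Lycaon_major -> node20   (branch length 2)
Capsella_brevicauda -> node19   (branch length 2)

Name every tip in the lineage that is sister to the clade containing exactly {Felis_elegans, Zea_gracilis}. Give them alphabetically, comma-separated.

Listeria_orientalis, Neofelis_gracilis, Solenopsis_elegans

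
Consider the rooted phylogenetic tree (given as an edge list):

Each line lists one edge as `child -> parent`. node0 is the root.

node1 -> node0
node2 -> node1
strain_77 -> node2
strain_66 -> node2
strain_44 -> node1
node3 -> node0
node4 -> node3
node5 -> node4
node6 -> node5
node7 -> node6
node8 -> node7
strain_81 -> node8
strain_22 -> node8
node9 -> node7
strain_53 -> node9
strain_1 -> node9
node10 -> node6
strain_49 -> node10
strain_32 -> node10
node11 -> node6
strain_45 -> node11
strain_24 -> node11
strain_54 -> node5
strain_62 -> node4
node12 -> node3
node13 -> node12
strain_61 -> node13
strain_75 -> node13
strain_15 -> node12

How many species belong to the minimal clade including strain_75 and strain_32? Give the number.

The MRCA of strain_75 and strain_32 is the node subtending ((((((strain_81,strain_22),(strain_53,strain_1)),(strain_49,strain_32),(strain_45,strain_24)),strain_54),strain_62),((strain_61,strain_75),strain_15)).
That clade contains 13 terminal taxa: strain_1, strain_15, strain_22, strain_24, strain_32, strain_45, strain_49, strain_53, strain_54, strain_61, strain_62, strain_75, strain_81.

13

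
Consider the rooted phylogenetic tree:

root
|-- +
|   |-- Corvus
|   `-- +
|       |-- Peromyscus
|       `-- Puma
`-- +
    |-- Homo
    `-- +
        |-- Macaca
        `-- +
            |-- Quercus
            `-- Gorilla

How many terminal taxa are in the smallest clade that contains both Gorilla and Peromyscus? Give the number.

7

The MRCA of Gorilla and Peromyscus is the root, so the clade is the entire tree.
That clade contains 7 terminal taxa: Corvus, Gorilla, Homo, Macaca, Peromyscus, Puma, Quercus.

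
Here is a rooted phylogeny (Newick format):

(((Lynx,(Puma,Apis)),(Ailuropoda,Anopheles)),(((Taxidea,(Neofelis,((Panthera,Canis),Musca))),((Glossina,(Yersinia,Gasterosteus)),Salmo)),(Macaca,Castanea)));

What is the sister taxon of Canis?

Panthera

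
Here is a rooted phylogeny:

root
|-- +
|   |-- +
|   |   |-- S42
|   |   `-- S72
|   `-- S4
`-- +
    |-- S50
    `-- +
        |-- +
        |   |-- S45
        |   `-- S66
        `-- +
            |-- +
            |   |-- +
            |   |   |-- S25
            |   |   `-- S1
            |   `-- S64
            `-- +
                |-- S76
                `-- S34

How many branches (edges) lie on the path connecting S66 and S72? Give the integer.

7

The MRCA of S66 and S72 is the root of the tree.
From S66 up to that node: 4 branches. From S72 up to the same node: 3 branches. Total: 4 + 3 = 7.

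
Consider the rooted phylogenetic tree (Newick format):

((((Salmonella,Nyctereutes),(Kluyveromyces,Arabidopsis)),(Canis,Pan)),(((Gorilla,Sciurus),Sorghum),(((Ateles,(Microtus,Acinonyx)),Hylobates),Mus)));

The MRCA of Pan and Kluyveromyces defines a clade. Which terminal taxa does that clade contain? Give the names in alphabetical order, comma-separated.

Tracing Pan: it sits inside (Canis,Pan).
Tracing Kluyveromyces: it sits inside (Kluyveromyces,Arabidopsis).
The smallest clade enclosing both is (((Salmonella,Nyctereutes),(Kluyveromyces,Arabidopsis)),(Canis,Pan)); the answer is its 6 terminal taxa in alphabetical order.

Arabidopsis, Canis, Kluyveromyces, Nyctereutes, Pan, Salmonella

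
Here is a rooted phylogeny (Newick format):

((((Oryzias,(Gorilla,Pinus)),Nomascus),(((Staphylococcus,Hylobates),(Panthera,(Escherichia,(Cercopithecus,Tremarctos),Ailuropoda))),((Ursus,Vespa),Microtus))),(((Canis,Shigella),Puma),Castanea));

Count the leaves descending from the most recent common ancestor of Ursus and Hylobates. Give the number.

10

The MRCA of Ursus and Hylobates is the node subtending (((Staphylococcus,Hylobates),(Panthera,(Escherichia,(Cercopithecus,Tremarctos),Ailuropoda))),((Ursus,Vespa),Microtus)).
That clade contains 10 terminal taxa: Ailuropoda, Cercopithecus, Escherichia, Hylobates, Microtus, Panthera, Staphylococcus, Tremarctos, Ursus, Vespa.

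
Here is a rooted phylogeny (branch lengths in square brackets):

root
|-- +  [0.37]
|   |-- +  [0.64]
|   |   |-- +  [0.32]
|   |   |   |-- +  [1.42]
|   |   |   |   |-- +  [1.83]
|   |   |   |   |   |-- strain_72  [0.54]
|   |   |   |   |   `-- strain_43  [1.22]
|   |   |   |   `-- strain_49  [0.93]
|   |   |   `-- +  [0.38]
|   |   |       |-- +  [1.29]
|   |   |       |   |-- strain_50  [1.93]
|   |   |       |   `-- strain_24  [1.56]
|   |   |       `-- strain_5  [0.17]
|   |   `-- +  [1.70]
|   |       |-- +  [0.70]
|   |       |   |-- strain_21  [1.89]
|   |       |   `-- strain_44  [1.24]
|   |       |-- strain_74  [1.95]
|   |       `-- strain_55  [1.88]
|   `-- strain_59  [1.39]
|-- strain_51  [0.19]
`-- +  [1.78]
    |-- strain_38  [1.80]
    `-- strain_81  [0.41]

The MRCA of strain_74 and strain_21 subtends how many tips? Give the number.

The MRCA of strain_74 and strain_21 is the node subtending ((strain_21,strain_44),strain_74,strain_55).
That clade contains 4 terminal taxa: strain_21, strain_44, strain_55, strain_74.

4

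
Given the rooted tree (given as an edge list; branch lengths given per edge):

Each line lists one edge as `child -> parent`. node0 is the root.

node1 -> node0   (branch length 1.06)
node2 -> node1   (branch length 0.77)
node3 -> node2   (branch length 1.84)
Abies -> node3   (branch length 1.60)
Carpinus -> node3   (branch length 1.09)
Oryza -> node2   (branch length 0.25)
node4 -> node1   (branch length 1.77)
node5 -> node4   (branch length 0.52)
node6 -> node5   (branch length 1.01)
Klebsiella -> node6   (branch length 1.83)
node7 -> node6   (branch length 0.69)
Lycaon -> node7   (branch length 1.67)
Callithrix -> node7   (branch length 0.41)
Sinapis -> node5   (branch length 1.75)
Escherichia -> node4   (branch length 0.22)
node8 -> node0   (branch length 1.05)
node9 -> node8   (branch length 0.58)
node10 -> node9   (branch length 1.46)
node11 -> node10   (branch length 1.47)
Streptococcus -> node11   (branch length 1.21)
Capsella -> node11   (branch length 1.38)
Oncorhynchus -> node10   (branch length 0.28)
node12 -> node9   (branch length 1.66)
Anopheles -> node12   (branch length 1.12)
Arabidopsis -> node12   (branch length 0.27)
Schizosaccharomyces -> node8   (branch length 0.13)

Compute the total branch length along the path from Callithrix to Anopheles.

The path runs Callithrix → … → MRCA → … → Anopheles; the MRCA is the root of the tree.
Branch lengths along that path: 0.41 + 0.69 + 1.01 + 0.52 + 1.77 + 1.06 + 1.05 + 0.58 + 1.66 + 1.12 = 9.87.

9.87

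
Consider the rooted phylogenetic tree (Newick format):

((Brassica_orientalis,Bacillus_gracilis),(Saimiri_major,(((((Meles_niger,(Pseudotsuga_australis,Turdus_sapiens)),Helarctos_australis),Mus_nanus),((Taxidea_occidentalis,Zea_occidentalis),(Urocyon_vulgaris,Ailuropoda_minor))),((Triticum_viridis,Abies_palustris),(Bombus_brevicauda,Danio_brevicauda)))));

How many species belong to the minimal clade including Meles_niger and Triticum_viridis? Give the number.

The MRCA of Meles_niger and Triticum_viridis is the node subtending (((((Meles_niger,(Pseudotsuga_australis,Turdus_sapiens)),Helarctos_australis),Mus_nanus),((Taxidea_occidentalis,Zea_occidentalis),(Urocyon_vulgaris,Ailuropoda_minor))),((Triticum_viridis,Abies_palustris),(Bombus_brevicauda,Danio_brevicauda))).
That clade contains 13 terminal taxa: Abies_palustris, Ailuropoda_minor, Bombus_brevicauda, Danio_brevicauda, Helarctos_australis, Meles_niger, Mus_nanus, Pseudotsuga_australis, Taxidea_occidentalis, Triticum_viridis, Turdus_sapiens, Urocyon_vulgaris, Zea_occidentalis.

13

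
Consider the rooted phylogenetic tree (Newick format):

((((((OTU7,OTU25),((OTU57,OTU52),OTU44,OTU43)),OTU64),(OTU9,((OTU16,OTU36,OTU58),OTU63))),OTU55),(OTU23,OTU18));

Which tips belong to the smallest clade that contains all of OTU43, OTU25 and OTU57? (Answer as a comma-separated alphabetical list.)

OTU25, OTU43, OTU44, OTU52, OTU57, OTU7

Tracing OTU43: it sits inside ((OTU57,OTU52),OTU44,OTU43).
Tracing OTU25: it sits inside (OTU7,OTU25).
Tracing OTU57: it sits inside (OTU57,OTU52).
The smallest clade enclosing all 3 is ((OTU7,OTU25),((OTU57,OTU52),OTU44,OTU43)); the answer is its 6 terminal taxa in alphabetical order.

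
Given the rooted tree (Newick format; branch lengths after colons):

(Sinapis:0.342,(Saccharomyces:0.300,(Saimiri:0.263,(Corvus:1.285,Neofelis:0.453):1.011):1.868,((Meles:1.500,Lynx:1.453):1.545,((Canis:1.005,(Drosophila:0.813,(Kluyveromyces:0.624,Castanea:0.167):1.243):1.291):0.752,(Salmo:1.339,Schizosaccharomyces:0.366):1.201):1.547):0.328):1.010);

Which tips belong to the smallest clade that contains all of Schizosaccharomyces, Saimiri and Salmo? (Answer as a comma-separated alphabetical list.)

Tracing Schizosaccharomyces: it sits inside (Salmo,Schizosaccharomyces).
Tracing Saimiri: it sits inside (Saimiri,(Corvus,Neofelis)).
Tracing Salmo: it sits inside (Salmo,Schizosaccharomyces).
The smallest clade enclosing all 3 is (Saccharomyces,(Saimiri,(Corvus,Neofelis)),((Meles,Lynx),((Canis,(Drosophila,(Kluyveromyces,Castanea))),(Salmo,Schizosaccharomyces)))); the answer is its 12 terminal taxa in alphabetical order.

Canis, Castanea, Corvus, Drosophila, Kluyveromyces, Lynx, Meles, Neofelis, Saccharomyces, Saimiri, Salmo, Schizosaccharomyces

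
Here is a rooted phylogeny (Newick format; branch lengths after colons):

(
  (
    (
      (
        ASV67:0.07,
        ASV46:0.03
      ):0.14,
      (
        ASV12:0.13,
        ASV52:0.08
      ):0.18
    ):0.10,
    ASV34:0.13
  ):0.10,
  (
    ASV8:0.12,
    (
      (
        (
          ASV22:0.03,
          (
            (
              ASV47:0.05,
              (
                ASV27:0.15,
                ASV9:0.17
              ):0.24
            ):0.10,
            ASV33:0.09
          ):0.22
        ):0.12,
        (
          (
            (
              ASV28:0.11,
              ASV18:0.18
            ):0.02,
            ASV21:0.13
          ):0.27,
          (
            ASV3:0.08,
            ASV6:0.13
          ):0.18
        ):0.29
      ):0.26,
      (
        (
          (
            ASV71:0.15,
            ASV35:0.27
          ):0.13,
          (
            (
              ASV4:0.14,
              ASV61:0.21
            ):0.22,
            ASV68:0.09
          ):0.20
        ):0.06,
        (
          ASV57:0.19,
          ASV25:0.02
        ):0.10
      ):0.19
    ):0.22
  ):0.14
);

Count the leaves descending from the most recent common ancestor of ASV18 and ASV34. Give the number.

The MRCA of ASV18 and ASV34 is the root, so the clade is the entire tree.
That clade contains 23 terminal taxa: ASV12, ASV18, ASV21, ASV22, ASV25, ASV27, ASV28, ASV3, ASV33, ASV34, ASV35, ASV4, ASV46, ASV47, ASV52, ASV57, ASV6, ASV61, ASV67, ASV68, ASV71, ASV8, ASV9.

23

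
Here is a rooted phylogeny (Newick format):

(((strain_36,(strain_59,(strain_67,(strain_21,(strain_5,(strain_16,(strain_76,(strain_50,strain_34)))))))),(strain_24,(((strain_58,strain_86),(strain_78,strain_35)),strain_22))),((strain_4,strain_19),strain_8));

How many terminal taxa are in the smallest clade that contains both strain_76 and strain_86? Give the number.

The MRCA of strain_76 and strain_86 is the node subtending ((strain_36,(strain_59,(strain_67,(strain_21,(strain_5,(strain_16,(strain_76,(strain_50,strain_34)))))))),(strain_24,(((strain_58,strain_86),(strain_78,strain_35)),strain_22))).
That clade contains 15 terminal taxa: strain_16, strain_21, strain_22, strain_24, strain_34, strain_35, strain_36, strain_5, strain_50, strain_58, strain_59, strain_67, strain_76, strain_78, strain_86.

15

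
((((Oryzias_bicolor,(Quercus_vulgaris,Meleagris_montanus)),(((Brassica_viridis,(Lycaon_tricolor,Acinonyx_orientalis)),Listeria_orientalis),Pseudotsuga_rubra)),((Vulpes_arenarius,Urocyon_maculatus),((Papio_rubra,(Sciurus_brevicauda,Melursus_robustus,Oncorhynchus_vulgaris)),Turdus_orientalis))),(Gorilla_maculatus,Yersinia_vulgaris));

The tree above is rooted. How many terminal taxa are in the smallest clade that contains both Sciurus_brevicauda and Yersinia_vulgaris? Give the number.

The MRCA of Sciurus_brevicauda and Yersinia_vulgaris is the root, so the clade is the entire tree.
That clade contains 17 terminal taxa: Acinonyx_orientalis, Brassica_viridis, Gorilla_maculatus, Listeria_orientalis, Lycaon_tricolor, Meleagris_montanus, Melursus_robustus, Oncorhynchus_vulgaris, Oryzias_bicolor, Papio_rubra, Pseudotsuga_rubra, Quercus_vulgaris, Sciurus_brevicauda, Turdus_orientalis, Urocyon_maculatus, Vulpes_arenarius, Yersinia_vulgaris.

17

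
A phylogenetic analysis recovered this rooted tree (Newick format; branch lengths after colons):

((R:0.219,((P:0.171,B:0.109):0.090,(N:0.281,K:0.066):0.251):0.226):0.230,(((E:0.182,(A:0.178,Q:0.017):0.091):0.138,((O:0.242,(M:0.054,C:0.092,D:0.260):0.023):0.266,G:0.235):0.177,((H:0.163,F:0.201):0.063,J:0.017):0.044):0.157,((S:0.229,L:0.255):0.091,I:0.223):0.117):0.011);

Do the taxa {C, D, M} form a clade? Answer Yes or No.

The most recent common ancestor of these taxa subtends (M,C,D).
That clade has exactly 3 tips — every listed taxon and nothing else — so the group is monophyletic.

Yes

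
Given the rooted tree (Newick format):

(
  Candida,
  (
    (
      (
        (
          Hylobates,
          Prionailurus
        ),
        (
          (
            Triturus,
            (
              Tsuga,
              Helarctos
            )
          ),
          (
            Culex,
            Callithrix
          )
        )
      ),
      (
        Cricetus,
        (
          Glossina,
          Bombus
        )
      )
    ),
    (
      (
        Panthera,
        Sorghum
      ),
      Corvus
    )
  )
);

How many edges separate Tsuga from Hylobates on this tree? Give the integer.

6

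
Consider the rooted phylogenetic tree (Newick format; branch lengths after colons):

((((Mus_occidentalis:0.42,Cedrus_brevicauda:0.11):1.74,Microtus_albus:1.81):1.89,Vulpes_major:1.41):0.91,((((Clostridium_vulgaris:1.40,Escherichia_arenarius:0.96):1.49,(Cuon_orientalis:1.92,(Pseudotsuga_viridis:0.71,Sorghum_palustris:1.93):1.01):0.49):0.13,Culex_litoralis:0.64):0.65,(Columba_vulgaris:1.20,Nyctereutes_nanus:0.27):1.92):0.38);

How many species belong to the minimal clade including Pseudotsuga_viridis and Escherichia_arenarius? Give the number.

5

The MRCA of Pseudotsuga_viridis and Escherichia_arenarius is the node subtending ((Clostridium_vulgaris,Escherichia_arenarius),(Cuon_orientalis,(Pseudotsuga_viridis,Sorghum_palustris))).
That clade contains 5 terminal taxa: Clostridium_vulgaris, Cuon_orientalis, Escherichia_arenarius, Pseudotsuga_viridis, Sorghum_palustris.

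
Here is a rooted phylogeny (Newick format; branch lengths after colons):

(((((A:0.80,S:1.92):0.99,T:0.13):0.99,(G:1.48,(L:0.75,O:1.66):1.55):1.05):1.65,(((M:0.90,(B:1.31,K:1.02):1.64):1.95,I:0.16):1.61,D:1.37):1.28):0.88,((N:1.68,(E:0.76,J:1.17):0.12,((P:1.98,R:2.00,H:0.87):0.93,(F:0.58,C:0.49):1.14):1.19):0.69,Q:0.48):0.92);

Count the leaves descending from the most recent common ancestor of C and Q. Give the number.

9

The MRCA of C and Q is the node subtending ((N,(E,J),((P,R,H),(F,C))),Q).
That clade contains 9 terminal taxa: C, E, F, H, J, N, P, Q, R.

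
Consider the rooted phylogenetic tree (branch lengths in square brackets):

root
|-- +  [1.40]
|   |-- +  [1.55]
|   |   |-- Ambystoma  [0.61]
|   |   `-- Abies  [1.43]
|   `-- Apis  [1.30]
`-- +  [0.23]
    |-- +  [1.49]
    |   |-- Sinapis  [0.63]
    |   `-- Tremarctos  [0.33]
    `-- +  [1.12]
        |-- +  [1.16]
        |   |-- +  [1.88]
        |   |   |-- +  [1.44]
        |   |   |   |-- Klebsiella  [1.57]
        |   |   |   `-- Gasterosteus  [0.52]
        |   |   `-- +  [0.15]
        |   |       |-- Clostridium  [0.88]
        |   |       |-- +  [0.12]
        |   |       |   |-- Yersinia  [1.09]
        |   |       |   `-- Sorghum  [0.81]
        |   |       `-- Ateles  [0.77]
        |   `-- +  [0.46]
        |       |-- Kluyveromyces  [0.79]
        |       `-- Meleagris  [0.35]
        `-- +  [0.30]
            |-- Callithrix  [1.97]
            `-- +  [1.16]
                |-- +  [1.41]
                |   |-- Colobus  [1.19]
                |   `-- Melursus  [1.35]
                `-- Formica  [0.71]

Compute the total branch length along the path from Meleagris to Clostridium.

3.72

The path runs Meleagris → … → MRCA → … → Clostridium; the MRCA is the node subtending (((Klebsiella,Gasterosteus),(Clostridium,(Yersinia,Sorghum),Ateles)),(Kluyveromyces,Meleagris)).
Branch lengths along that path: 0.35 + 0.46 + 1.88 + 0.15 + 0.88 = 3.72.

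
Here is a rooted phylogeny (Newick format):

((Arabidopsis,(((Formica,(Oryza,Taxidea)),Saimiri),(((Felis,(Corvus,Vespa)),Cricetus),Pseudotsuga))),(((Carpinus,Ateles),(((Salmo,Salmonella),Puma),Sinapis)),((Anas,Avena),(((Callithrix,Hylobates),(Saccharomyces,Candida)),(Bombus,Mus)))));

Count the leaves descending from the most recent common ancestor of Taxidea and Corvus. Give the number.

The MRCA of Taxidea and Corvus is the node subtending (((Formica,(Oryza,Taxidea)),Saimiri),(((Felis,(Corvus,Vespa)),Cricetus),Pseudotsuga)).
That clade contains 9 terminal taxa: Corvus, Cricetus, Felis, Formica, Oryza, Pseudotsuga, Saimiri, Taxidea, Vespa.

9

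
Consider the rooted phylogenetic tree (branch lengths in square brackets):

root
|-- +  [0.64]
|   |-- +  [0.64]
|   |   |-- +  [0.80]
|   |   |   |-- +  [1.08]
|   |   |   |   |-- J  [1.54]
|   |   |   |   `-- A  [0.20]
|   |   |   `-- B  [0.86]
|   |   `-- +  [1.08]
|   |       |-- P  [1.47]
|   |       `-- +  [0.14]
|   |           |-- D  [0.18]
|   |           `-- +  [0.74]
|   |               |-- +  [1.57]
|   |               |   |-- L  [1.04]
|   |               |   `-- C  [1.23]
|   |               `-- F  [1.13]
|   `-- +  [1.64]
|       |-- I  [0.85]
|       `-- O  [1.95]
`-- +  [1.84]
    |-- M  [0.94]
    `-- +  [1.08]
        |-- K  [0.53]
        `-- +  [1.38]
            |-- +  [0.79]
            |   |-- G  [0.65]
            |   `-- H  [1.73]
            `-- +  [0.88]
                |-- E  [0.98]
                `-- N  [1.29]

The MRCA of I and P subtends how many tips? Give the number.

The MRCA of I and P is the node subtending ((((J,A),B),(P,(D,((L,C),F)))),(I,O)).
That clade contains 10 terminal taxa: A, B, C, D, F, I, J, L, O, P.

10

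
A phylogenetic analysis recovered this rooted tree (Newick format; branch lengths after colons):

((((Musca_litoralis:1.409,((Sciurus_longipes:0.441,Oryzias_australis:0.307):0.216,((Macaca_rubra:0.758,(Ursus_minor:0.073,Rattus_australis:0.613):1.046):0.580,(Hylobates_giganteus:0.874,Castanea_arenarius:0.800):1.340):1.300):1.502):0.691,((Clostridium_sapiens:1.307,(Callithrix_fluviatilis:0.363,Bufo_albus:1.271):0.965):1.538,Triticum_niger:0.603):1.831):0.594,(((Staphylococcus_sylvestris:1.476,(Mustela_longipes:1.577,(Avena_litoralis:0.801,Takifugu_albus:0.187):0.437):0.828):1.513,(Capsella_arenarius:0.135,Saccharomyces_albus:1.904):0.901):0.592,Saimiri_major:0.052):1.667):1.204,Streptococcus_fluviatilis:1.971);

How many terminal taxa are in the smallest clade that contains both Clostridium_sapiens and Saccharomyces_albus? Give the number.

The MRCA of Clostridium_sapiens and Saccharomyces_albus is the node subtending (((Musca_litoralis,((Sciurus_longipes,Oryzias_australis),((Macaca_rubra,(Ursus_minor,Rattus_australis)),(Hylobates_giganteus,Castanea_arenarius)))),((Clostridium_sapiens,(Callithrix_fluviatilis,Bufo_albus)),Triticum_niger)),(((Staphylococcus_sylvestris,(Mustela_longipes,(Avena_litoralis,Takifugu_albus))),(Capsella_arenarius,Saccharomyces_albus)),Saimiri_major)).
That clade contains 19 terminal taxa: Avena_litoralis, Bufo_albus, Callithrix_fluviatilis, Capsella_arenarius, Castanea_arenarius, Clostridium_sapiens, Hylobates_giganteus, Macaca_rubra, Musca_litoralis, Mustela_longipes, Oryzias_australis, Rattus_australis, Saccharomyces_albus, Saimiri_major, Sciurus_longipes, Staphylococcus_sylvestris, Takifugu_albus, Triticum_niger, Ursus_minor.

19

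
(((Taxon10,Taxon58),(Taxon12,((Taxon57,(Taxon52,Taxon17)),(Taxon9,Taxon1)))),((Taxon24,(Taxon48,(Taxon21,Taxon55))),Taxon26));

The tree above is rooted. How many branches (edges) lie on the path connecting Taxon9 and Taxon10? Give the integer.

The MRCA of Taxon9 and Taxon10 is the node subtending ((Taxon10,Taxon58),(Taxon12,((Taxon57,(Taxon52,Taxon17)),(Taxon9,Taxon1)))).
From Taxon9 up to that node: 4 branches. From Taxon10 up to the same node: 2 branches. Total: 4 + 2 = 6.

6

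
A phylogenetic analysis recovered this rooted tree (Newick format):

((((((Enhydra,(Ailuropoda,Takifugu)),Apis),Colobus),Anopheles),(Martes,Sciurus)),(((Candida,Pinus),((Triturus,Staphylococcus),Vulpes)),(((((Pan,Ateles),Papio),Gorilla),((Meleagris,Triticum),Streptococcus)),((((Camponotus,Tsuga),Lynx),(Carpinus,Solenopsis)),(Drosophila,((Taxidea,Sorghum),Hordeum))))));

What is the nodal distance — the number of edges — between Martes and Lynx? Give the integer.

9

The MRCA of Martes and Lynx is the root of the tree.
From Martes up to that node: 3 branches. From Lynx up to the same node: 6 branches. Total: 3 + 6 = 9.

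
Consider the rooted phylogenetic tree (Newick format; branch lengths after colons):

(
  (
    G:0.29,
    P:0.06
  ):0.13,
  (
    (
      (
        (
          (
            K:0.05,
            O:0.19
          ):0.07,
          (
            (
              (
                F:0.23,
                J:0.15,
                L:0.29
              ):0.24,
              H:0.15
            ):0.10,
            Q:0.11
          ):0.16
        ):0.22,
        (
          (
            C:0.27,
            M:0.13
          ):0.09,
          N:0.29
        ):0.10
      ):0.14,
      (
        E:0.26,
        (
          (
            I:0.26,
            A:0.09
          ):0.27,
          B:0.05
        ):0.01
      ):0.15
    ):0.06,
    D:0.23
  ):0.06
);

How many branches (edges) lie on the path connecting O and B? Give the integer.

7

The MRCA of O and B is the node subtending ((((K,O),(((F,J,L),H),Q)),((C,M),N)),(E,((I,A),B))).
From O up to that node: 4 branches. From B up to the same node: 3 branches. Total: 4 + 3 = 7.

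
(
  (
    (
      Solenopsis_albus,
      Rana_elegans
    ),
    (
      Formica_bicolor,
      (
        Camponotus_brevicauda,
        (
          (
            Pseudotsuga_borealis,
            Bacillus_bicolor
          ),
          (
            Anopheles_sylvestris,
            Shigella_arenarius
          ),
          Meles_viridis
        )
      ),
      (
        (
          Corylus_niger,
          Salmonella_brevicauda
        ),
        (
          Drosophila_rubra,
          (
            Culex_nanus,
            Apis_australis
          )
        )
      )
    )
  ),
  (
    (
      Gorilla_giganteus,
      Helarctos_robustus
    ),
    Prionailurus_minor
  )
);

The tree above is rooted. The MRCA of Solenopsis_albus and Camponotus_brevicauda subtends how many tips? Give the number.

The MRCA of Solenopsis_albus and Camponotus_brevicauda is the node subtending ((Solenopsis_albus,Rana_elegans),(Formica_bicolor,(Camponotus_brevicauda,((Pseudotsuga_borealis,Bacillus_bicolor),(Anopheles_sylvestris,Shigella_arenarius),Meles_viridis)),((Corylus_niger,Salmonella_brevicauda),(Drosophila_rubra,(Culex_nanus,Apis_australis))))).
That clade contains 14 terminal taxa: Anopheles_sylvestris, Apis_australis, Bacillus_bicolor, Camponotus_brevicauda, Corylus_niger, Culex_nanus, Drosophila_rubra, Formica_bicolor, Meles_viridis, Pseudotsuga_borealis, Rana_elegans, Salmonella_brevicauda, Shigella_arenarius, Solenopsis_albus.

14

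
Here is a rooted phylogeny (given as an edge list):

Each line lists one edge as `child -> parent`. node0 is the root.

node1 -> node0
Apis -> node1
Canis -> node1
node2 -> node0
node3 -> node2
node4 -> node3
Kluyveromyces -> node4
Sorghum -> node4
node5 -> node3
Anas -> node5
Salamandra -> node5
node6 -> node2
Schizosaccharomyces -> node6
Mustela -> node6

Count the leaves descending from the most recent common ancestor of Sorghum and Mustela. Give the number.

6

The MRCA of Sorghum and Mustela is the node subtending (((Kluyveromyces,Sorghum),(Anas,Salamandra)),(Schizosaccharomyces,Mustela)).
That clade contains 6 terminal taxa: Anas, Kluyveromyces, Mustela, Salamandra, Schizosaccharomyces, Sorghum.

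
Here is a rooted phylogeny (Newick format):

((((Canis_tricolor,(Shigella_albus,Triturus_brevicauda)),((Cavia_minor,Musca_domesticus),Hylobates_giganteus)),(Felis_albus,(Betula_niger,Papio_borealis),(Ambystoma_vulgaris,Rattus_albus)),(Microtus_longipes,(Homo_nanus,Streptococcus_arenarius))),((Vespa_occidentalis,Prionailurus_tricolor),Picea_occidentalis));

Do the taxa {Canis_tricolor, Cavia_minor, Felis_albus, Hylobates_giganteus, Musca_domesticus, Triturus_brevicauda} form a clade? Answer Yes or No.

The MRCA of the listed taxa subtends (((Canis_tricolor,(Shigella_albus,Triturus_brevicauda)),((Cavia_minor,Musca_domesticus),Hylobates_giganteus)),(Felis_albus,(Betula_niger,Papio_borealis),(Ambystoma_vulgaris,Rattus_albus)),(Microtus_longipes,(Homo_nanus,Streptococcus_arenarius))).
That clade also contains Ambystoma_vulgaris, Betula_niger, Homo_nanus, Microtus_longipes, Papio_borealis, Rattus_albus, Shigella_albus, Streptococcus_arenarius, which are not in the proposed group, so the group is not monophyletic.

No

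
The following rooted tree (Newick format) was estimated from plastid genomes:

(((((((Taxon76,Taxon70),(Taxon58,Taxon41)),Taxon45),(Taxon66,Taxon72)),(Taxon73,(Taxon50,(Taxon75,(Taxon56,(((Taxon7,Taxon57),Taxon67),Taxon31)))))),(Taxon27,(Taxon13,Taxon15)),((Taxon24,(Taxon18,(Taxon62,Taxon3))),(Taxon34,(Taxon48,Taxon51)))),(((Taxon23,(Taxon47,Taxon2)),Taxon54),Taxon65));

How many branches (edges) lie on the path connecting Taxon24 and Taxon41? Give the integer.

9

The MRCA of Taxon24 and Taxon41 is the node subtending ((((((Taxon76,Taxon70),(Taxon58,Taxon41)),Taxon45),(Taxon66,Taxon72)),(Taxon73,(Taxon50,(Taxon75,(Taxon56,(((Taxon7,Taxon57),Taxon67),Taxon31)))))),(Taxon27,(Taxon13,Taxon15)),((Taxon24,(Taxon18,(Taxon62,Taxon3))),(Taxon34,(Taxon48,Taxon51)))).
From Taxon24 up to that node: 3 branches. From Taxon41 up to the same node: 6 branches. Total: 3 + 6 = 9.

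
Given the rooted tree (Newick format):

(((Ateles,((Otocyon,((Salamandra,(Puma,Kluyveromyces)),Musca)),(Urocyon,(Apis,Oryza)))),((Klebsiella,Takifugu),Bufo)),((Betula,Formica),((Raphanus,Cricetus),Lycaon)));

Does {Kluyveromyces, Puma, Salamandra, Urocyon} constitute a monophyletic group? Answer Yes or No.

No

The MRCA of the listed taxa subtends ((Otocyon,((Salamandra,(Puma,Kluyveromyces)),Musca)),(Urocyon,(Apis,Oryza))).
That clade also contains Apis, Musca, Oryza, Otocyon, which are not in the proposed group, so the group is not monophyletic.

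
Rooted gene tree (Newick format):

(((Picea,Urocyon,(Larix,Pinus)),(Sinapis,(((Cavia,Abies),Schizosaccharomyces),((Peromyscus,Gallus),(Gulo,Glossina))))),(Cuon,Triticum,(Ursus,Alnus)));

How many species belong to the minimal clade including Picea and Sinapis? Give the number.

12

The MRCA of Picea and Sinapis is the node subtending ((Picea,Urocyon,(Larix,Pinus)),(Sinapis,(((Cavia,Abies),Schizosaccharomyces),((Peromyscus,Gallus),(Gulo,Glossina))))).
That clade contains 12 terminal taxa: Abies, Cavia, Gallus, Glossina, Gulo, Larix, Peromyscus, Picea, Pinus, Schizosaccharomyces, Sinapis, Urocyon.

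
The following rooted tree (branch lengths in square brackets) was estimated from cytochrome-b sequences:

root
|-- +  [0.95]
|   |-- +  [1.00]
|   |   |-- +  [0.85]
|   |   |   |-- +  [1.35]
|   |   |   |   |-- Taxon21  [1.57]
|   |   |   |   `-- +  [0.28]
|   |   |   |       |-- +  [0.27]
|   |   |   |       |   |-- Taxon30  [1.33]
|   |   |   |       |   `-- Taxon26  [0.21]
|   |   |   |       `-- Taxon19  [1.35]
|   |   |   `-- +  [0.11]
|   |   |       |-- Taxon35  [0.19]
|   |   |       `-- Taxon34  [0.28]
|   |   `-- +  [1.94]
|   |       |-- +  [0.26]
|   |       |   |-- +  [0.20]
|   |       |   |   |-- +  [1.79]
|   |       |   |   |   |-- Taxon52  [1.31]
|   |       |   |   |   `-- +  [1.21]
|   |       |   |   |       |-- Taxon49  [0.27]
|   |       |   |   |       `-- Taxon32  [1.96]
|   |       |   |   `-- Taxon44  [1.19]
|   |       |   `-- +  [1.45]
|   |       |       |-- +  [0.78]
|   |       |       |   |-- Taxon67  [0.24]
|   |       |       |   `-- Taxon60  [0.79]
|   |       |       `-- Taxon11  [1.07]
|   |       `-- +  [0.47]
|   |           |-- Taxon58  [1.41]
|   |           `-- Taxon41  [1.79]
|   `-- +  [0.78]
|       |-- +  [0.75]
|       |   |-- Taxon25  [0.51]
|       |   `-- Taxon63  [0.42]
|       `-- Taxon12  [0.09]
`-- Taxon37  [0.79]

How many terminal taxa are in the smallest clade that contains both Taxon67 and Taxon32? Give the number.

The MRCA of Taxon67 and Taxon32 is the node subtending (((Taxon52,(Taxon49,Taxon32)),Taxon44),((Taxon67,Taxon60),Taxon11)).
That clade contains 7 terminal taxa: Taxon11, Taxon32, Taxon44, Taxon49, Taxon52, Taxon60, Taxon67.

7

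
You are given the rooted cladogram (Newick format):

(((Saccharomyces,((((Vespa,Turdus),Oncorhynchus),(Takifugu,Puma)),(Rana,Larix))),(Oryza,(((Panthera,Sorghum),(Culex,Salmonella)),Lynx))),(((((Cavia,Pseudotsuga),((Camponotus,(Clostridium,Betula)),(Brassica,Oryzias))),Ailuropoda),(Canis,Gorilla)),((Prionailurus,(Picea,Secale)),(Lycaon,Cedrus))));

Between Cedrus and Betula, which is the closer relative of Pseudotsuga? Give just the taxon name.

Betula

The MRCA of Pseudotsuga and Betula subtends ((Cavia,Pseudotsuga),((Camponotus,(Clostridium,Betula)),(Brassica,Oryzias))) (7 taxa).
The MRCA of Pseudotsuga and Cedrus subtends (((((Cavia,Pseudotsuga),((Camponotus,(Clostridium,Betula)),(Brassica,Oryzias))),Ailuropoda),(Canis,Gorilla)),((Prionailurus,(Picea,Secale)),(Lycaon,Cedrus))) (15 taxa).
The first is nested inside the second, so Pseudotsuga shares a more recent common ancestor with Betula.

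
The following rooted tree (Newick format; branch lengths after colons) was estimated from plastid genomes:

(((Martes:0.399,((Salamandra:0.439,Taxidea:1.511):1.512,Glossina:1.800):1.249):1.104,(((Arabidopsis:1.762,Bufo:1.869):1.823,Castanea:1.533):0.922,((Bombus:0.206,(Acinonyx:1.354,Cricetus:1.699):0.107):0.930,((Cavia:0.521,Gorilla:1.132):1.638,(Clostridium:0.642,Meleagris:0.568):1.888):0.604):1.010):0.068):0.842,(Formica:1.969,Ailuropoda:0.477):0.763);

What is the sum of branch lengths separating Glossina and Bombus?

6.367

The path runs Glossina → … → MRCA → … → Bombus; the MRCA is the node subtending ((Martes,((Salamandra,Taxidea),Glossina)),(((Arabidopsis,Bufo),Castanea),((Bombus,(Acinonyx,Cricetus)),((Cavia,Gorilla),(Clostridium,Meleagris))))).
Branch lengths along that path: 1.800 + 1.249 + 1.104 + 0.068 + 1.010 + 0.930 + 0.206 = 6.367.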